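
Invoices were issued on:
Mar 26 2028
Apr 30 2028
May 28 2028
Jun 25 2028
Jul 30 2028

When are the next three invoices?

Aug 27 2028, Sep 24 2028, Oct 29 2028

These are Sundays with 35, 28, 28, 35-day gaps.
Each is the final Sunday of its month — Apr 30 2028 is past the 28th, so '4th Sunday' doesn't fit.
Last Sunday of August 2028: Aug 27 2028.
September 2028 ends with Sunday Sep 24 2028.
October 2028 ends with Sunday Oct 29 2028.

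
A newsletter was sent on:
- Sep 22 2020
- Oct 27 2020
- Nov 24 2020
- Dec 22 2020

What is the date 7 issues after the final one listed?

Jul 27 2021

These are Tuesdays at 28- or 35-day spacing (35, 28, 28).
The pattern: 4th Tuesday of the month.
January 2021 — 4th Tuesday is Jan 26 2021.
4th Tuesday of February 2021: Feb 23 2021.
4th Tuesday of March 2021: Mar 23 2021.
April 2021 — 4th Tuesday is Apr 27 2021.
May 2021 — 4th Tuesday is May 25 2021.
4th Tuesday of June 2021: Jun 22 2021.
July 2021 — 4th Tuesday is Jul 27 2021.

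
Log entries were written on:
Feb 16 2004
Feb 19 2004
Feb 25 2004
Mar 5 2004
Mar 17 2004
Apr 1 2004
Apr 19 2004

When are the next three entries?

Intervals are 3, 6, 9, 12, 15, 18 days — an arithmetic progression with common difference 3.
Next gap: 21 days. Apr 19 2004 + 21 days = May 10 2004.
Next gap: 24 days. May 10 2004 + 24 days = Jun 3 2004.
Next gap: 27 days. Jun 3 2004 + 27 days = Jun 30 2004.

May 10 2004, Jun 3 2004, Jun 30 2004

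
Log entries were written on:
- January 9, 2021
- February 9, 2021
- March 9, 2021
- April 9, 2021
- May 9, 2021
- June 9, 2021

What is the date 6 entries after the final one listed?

Gaps: 31, 28, 31, 30, 31 days — not constant. Every event is on the 9th of the month.
Pattern: the 9th of each month.
Next: July 2021 → July 9, 2021.
August 2021: August 9, 2021.
Next: September 2021 → September 9, 2021.
Next: October 2021 → October 9, 2021.
November 2021: November 9, 2021.
Next: December 2021 → December 9, 2021.

December 9, 2021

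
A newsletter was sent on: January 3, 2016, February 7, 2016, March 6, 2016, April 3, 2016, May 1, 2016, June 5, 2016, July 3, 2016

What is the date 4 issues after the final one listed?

All dates are Sundays, 35, 28, 28, 28, 35, 28 days apart.
Specifically, the 1st Sunday of each month.
August 2016 — 1st Sunday is August 7, 2016.
September 2016 — 1st Sunday is September 4, 2016.
1st Sunday of October 2016: October 2, 2016.
November 2016 — 1st Sunday is November 6, 2016.

November 6, 2016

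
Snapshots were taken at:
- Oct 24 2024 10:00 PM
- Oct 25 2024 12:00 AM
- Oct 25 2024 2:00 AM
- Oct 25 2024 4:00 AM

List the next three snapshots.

Gaps: 2, 2, 2 hours — each event is 2 hours after the previous one.
Oct 25 2024 4:00 AM + 2 h = Oct 25 2024 6:00 AM.
Oct 25 2024 6:00 AM + 2 h = Oct 25 2024 8:00 AM.
Oct 25 2024 8:00 AM + 2 h = Oct 25 2024 10:00 AM.

Oct 25 2024 6:00 AM, Oct 25 2024 8:00 AM, Oct 25 2024 10:00 AM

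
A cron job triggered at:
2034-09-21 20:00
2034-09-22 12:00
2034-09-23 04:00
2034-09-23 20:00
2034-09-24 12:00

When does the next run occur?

The interval is a steady 16 hours (16, 16, 16, 16).
2034-09-24 12:00 + 16 h = 2034-09-25 04:00.

2034-09-25 04:00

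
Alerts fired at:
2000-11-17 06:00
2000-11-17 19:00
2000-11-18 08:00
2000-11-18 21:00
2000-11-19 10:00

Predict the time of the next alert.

2000-11-19 23:00

Spacing: 13, 13, 13, 13 h — constant 13 h.
2000-11-19 10:00 + 13 h = 2000-11-19 23:00.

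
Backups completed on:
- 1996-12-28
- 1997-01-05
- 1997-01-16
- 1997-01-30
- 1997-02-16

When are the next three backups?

1997-03-08, 1997-03-31, 1997-04-26

Intervals are 8, 11, 14, 17 days — an arithmetic progression with common difference 3.
Next gap: 20 days. 1997-02-16 + 20 days = 1997-03-08.
Next gap: 23 days. 1997-03-08 + 23 days = 1997-03-31.
Next gap: 26 days. 1997-03-31 + 26 days = 1997-04-26.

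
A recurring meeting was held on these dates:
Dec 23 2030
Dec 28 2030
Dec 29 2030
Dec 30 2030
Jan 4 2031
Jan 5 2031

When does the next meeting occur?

Jan 6 2031

Every event lands on a Monday or Saturday or Sunday (gaps cycle 5, 1, 1, 5, 1).
So the schedule is: every Monday, Saturday and Sunday.
Next Monday: Jan 6 2031.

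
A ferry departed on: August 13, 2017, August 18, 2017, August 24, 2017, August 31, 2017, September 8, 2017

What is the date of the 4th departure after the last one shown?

October 20, 2017

Gaps: 5, 6, 7, 8 days — each gap is 1 larger than the previous one.
Next gap: 9 days. September 8, 2017 + 9 days = September 17, 2017.
Next gap: 10 days. September 17, 2017 + 10 days = September 27, 2017.
Next gap: 11 days. September 27, 2017 + 11 days = October 8, 2017.
Next gap: 12 days. October 8, 2017 + 12 days = October 20, 2017.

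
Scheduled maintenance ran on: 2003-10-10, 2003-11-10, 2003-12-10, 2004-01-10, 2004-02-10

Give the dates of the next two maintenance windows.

2004-03-10, 2004-04-10

Gaps: 31, 30, 31, 31 days — not constant. Every event is on the 10th of the month.
Pattern: the 10th of each month.
Next: March 2004 → 2004-03-10.
April 2004: 2004-04-10.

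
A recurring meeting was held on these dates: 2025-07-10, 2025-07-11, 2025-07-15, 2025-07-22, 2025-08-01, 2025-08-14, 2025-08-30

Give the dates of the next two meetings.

The spacing grows by 3 each time: 1, 4, 7, 10, 13, 16 days.
Next gap: 19 days. 2025-08-30 + 19 days = 2025-09-18.
Next gap: 22 days. 2025-09-18 + 22 days = 2025-10-10.

2025-09-18, 2025-10-10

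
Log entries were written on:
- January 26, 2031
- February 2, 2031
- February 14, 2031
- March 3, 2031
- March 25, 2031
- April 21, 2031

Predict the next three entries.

The spacing grows by 5 each time: 7, 12, 17, 22, 27 days.
Next gap: 32 days. April 21, 2031 + 32 days = May 23, 2031.
Next gap: 37 days. May 23, 2031 + 37 days = June 29, 2031.
Next gap: 42 days. June 29, 2031 + 42 days = August 10, 2031.

May 23, 2031; June 29, 2031; August 10, 2031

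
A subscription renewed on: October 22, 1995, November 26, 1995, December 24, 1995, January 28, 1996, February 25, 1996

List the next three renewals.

These are Sundays at 28- or 35-day spacing (35, 28, 35, 28).
The pattern: 4th Sunday of the month.
March 1996 — 4th Sunday is March 24, 1996.
April 1996 — 4th Sunday is April 28, 1996.
4th Sunday of May 1996: May 26, 1996.

March 24, 1996; April 28, 1996; May 26, 1996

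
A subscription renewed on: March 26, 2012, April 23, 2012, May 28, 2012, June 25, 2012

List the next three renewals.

July 23, 2012; August 27, 2012; September 24, 2012

These are Mondays at 28- or 35-day spacing (28, 35, 28).
The pattern: 4th Monday of the month.
4th Monday of July 2012: July 23, 2012.
4th Monday of August 2012: August 27, 2012.
September 2012 — 4th Monday is September 24, 2012.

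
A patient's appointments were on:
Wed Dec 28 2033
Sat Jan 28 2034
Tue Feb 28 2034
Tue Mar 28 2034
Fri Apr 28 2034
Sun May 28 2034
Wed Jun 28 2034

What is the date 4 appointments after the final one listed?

Sat Oct 28 2034

The day-of-month is always 28 (31, 31, 28, 31, 30, 31 days between events).
So this recurs on the 28th of each month.
July 2034: Fri Jul 28 2034.
Next: August 2034 → Mon Aug 28 2034.
Next: September 2034 → Thu Sep 28 2034.
October 2034: Sat Oct 28 2034.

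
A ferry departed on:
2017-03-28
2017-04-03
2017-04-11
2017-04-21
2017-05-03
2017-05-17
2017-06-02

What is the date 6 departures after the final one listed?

2017-10-18

The spacing grows by 2 each time: 6, 8, 10, 12, 14, 16 days.
Next gap: 18 days. 2017-06-02 + 18 days = 2017-06-20.
Next gap: 20 days. 2017-06-20 + 20 days = 2017-07-10.
Next gap: 22 days. 2017-07-10 + 22 days = 2017-08-01.
Next gap: 24 days. 2017-08-01 + 24 days = 2017-08-25.
Next gap: 26 days. 2017-08-25 + 26 days = 2017-09-20.
Next gap: 28 days. 2017-09-20 + 28 days = 2017-10-18.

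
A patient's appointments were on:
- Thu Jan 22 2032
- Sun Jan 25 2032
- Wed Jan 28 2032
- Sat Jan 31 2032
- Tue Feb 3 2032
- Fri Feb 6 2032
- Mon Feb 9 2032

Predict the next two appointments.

Thu Feb 12 2032, Sun Feb 15 2032

Gaps between consecutive events: 3, 3, 3, 3, 3, 3 days — a constant 3-day interval.
Mon Feb 9 2032 + 3 days = Thu Feb 12 2032.
Thu Feb 12 2032 + 3 days = Sun Feb 15 2032.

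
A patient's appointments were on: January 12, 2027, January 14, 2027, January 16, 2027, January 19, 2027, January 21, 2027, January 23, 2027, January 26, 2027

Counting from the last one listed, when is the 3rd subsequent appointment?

February 2, 2027

The gap pattern 2, 2, 3, 2, 2, 3 repeats every 3 events.
These are the Tuesdays, Thursdays and Saturdays of each week.
The following Thursday is January 28, 2027.
The following Saturday is January 30, 2027.
Next Tuesday: February 2, 2027.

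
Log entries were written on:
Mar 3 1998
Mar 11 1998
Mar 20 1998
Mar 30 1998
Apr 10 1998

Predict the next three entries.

The spacing grows by 1 each time: 8, 9, 10, 11 days.
Next gap: 12 days. Apr 10 1998 + 12 days = Apr 22 1998.
Next gap: 13 days. Apr 22 1998 + 13 days = May 5 1998.
Next gap: 14 days. May 5 1998 + 14 days = May 19 1998.

Apr 22 1998, May 5 1998, May 19 1998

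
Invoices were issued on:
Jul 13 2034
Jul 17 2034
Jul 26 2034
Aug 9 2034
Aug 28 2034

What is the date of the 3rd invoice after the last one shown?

Nov 23 2034

Intervals are 4, 9, 14, 19 days — an arithmetic progression with common difference 5.
Next gap: 24 days. Aug 28 2034 + 24 days = Sep 21 2034.
Next gap: 29 days. Sep 21 2034 + 29 days = Oct 20 2034.
Next gap: 34 days. Oct 20 2034 + 34 days = Nov 23 2034.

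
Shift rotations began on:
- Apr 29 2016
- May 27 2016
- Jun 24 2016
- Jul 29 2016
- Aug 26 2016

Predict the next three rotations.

Every date is a Friday; gaps 28, 28, 35, 28 days.
Each is the last Friday of its month (at least one falls on the 29th or later, ruling out '4th Friday').
Last Friday of September 2016: Sep 30 2016.
October 2016 ends with Friday Oct 28 2016.
Last Friday of November 2016: Nov 25 2016.

Sep 30 2016, Oct 28 2016, Nov 25 2016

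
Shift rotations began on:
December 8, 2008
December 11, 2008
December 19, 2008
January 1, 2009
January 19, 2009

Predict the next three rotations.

February 11, 2009; March 11, 2009; April 13, 2009

Intervals are 3, 8, 13, 18 days — an arithmetic progression with common difference 5.
Next gap: 23 days. January 19, 2009 + 23 days = February 11, 2009.
Next gap: 28 days. February 11, 2009 + 28 days = March 11, 2009.
Next gap: 33 days. March 11, 2009 + 33 days = April 13, 2009.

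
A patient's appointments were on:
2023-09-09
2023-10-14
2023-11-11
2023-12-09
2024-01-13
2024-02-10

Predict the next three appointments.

2024-03-09, 2024-04-13, 2024-05-11

All dates are Saturdays, 35, 28, 28, 35, 28 days apart.
Specifically, the 2nd Saturday of each month.
2nd Saturday of March 2024: 2024-03-09.
April 2024 — 2nd Saturday is 2024-04-13.
May 2024 — 2nd Saturday is 2024-05-11.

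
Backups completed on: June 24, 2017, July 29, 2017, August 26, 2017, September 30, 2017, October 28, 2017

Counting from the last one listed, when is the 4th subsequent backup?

These are Saturdays with 35, 28, 35, 28-day gaps.
Each is the final Saturday of its month — July 29, 2017 is past the 28th, so '4th Saturday' doesn't fit.
Last Saturday of November 2017: November 25, 2017.
December 2017 ends with Saturday December 30, 2017.
January 2018 ends with Saturday January 27, 2018.
Last Saturday of February 2018: February 24, 2018.

February 24, 2018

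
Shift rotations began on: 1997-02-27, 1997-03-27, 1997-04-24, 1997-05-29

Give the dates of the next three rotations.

These are Thursdays with 28, 28, 35-day gaps.
Each is the final Thursday of its month — 1997-05-29 is past the 28th, so '4th Thursday' doesn't fit.
June 1997 ends with Thursday 1997-06-26.
July 1997 ends with Thursday 1997-07-31.
August 1997 ends with Thursday 1997-08-28.

1997-06-26, 1997-07-31, 1997-08-28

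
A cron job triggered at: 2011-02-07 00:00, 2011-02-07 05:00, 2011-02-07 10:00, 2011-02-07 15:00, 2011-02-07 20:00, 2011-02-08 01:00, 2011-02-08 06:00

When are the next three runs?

2011-02-08 11:00, 2011-02-08 16:00, 2011-02-08 21:00

Spacing: 5, 5, 5, 5, 5, 5 h — constant 5 h.
2011-02-08 06:00 + 5 h = 2011-02-08 11:00.
2011-02-08 11:00 + 5 h = 2011-02-08 16:00.
2011-02-08 16:00 + 5 h = 2011-02-08 21:00.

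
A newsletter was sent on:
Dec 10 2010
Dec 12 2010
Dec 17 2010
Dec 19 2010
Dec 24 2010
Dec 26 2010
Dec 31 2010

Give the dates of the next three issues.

Every event lands on a Friday or Sunday (gaps cycle 2, 5, 2, 5, 2, 5).
So the schedule is: every Friday and Sunday.
Next Sunday: Jan 2 2011.
Next Friday: Jan 7 2011.
The following Sunday is Jan 9 2011.

Jan 2 2011, Jan 7 2011, Jan 9 2011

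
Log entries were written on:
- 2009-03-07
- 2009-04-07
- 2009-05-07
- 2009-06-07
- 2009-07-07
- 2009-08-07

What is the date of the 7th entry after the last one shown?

2010-03-07

Each date is the 7th; the gaps (31, 30, 31, 30, 31) track the month lengths.
The rule is the 7th of each month.
Next: September 2009 → 2009-09-07.
Next: October 2009 → 2009-10-07.
November 2009: 2009-11-07.
Next: December 2009 → 2009-12-07.
January 2010: 2010-01-07.
Next: February 2010 → 2010-02-07.
March 2010: 2010-03-07.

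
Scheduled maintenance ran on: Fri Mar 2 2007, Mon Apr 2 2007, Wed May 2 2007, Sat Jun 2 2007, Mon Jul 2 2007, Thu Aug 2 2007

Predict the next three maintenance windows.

Gaps: 31, 30, 31, 30, 31 days — not constant. Every event is on the 2nd of the month.
Pattern: the 2nd of each month.
September 2007: Sun Sep 2 2007.
October 2007: Tue Oct 2 2007.
November 2007: Fri Nov 2 2007.

Sun Sep 2 2007, Tue Oct 2 2007, Fri Nov 2 2007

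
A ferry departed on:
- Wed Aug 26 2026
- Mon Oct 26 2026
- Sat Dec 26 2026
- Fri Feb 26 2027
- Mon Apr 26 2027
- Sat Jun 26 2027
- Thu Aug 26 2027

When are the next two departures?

Tue Oct 26 2027, Sun Dec 26 2027

Gaps: 61, 61, 62, 59, 61, 61 days — not constant. Every event is on the 26th of the month.
Pattern: the 26th of every 2 months.
October 2027: Tue Oct 26 2027.
Next: December 2027 → Sun Dec 26 2027.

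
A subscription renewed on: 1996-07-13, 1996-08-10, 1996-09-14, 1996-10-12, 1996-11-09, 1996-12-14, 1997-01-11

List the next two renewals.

1997-02-08, 1997-03-08

These are Saturdays at 28- or 35-day spacing (28, 35, 28, 28, 35, 28).
The pattern: 2nd Saturday of the month.
2nd Saturday of February 1997: 1997-02-08.
2nd Saturday of March 1997: 1997-03-08.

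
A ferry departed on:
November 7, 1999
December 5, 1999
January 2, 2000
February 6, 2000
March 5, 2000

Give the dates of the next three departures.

April 2, 2000; May 7, 2000; June 4, 2000

These are Sundays at 28- or 35-day spacing (28, 28, 35, 28).
The pattern: 1st Sunday of the month.
April 2000 — 1st Sunday is April 2, 2000.
May 2000 — 1st Sunday is May 7, 2000.
1st Sunday of June 2000: June 4, 2000.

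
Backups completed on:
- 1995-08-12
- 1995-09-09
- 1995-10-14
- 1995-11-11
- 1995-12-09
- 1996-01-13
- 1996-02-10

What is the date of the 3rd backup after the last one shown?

1996-05-11

All dates are Saturdays, 28, 35, 28, 28, 35, 28 days apart.
Specifically, the 2nd Saturday of each month.
March 1996 — 2nd Saturday is 1996-03-09.
2nd Saturday of April 1996: 1996-04-13.
May 1996 — 2nd Saturday is 1996-05-11.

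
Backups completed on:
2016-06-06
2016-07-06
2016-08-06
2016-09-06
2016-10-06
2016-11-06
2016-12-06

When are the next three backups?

Gaps: 30, 31, 31, 30, 31, 30 days — not constant. Every event is on the 6th of the month.
Pattern: the 6th of each month.
Next: January 2017 → 2017-01-06.
Next: February 2017 → 2017-02-06.
March 2017: 2017-03-06.

2017-01-06, 2017-02-06, 2017-03-06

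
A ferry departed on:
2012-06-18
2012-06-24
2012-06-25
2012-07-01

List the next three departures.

The gap pattern 6, 1, 6 repeats every 2 events.
These are the Mondays and Sundays of each week.
The following Monday is 2012-07-02.
Next Sunday: 2012-07-08.
Next Monday: 2012-07-09.

2012-07-02, 2012-07-08, 2012-07-09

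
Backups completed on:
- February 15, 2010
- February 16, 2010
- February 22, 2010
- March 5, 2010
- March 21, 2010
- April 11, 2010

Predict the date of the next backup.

The spacing grows by 5 each time: 1, 6, 11, 16, 21 days.
Next gap: 26 days. April 11, 2010 + 26 days = May 7, 2010.

May 7, 2010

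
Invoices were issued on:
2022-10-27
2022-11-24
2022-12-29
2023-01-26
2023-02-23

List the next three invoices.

Every date is a Thursday; gaps 28, 35, 28, 28 days.
Each is the last Thursday of its month (at least one falls on the 29th or later, ruling out '4th Thursday').
March 2023 ends with Thursday 2023-03-30.
April 2023 ends with Thursday 2023-04-27.
May 2023 ends with Thursday 2023-05-25.

2023-03-30, 2023-04-27, 2023-05-25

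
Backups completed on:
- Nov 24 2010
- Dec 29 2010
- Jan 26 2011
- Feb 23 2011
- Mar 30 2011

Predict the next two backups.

Apr 27 2011, May 25 2011

These are Wednesdays with 35, 28, 28, 35-day gaps.
Each is the final Wednesday of its month — Dec 29 2010 is past the 28th, so '4th Wednesday' doesn't fit.
Last Wednesday of April 2011: Apr 27 2011.
Last Wednesday of May 2011: May 25 2011.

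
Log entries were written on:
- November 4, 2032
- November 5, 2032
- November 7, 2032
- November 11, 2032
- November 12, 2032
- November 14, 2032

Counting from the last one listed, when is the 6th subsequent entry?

November 28, 2032

The gap pattern 1, 2, 4, 1, 2 repeats every 3 events.
These are the Thursdays, Fridays and Sundays of each week.
The following Thursday is November 18, 2032.
The following Friday is November 19, 2032.
The following Sunday is November 21, 2032.
Next Thursday: November 25, 2032.
The following Friday is November 26, 2032.
The following Sunday is November 28, 2032.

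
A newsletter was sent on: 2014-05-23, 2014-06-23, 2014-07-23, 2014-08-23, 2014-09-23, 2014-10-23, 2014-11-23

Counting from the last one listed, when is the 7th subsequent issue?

Gaps: 31, 30, 31, 31, 30, 31 days — not constant. Every event is on the 23rd of the month.
Pattern: the 23rd of each month.
December 2014: 2014-12-23.
January 2015: 2015-01-23.
Next: February 2015 → 2015-02-23.
March 2015: 2015-03-23.
April 2015: 2015-04-23.
May 2015: 2015-05-23.
Next: June 2015 → 2015-06-23.

2015-06-23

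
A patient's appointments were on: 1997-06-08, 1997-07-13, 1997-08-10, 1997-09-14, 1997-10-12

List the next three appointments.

Gaps: 35, 28, 35, 28 days — a mix of 28 and 35. Every date is a Sunday.
Each is the 2nd Sunday of its month.
November 1997 — 2nd Sunday is 1997-11-09.
2nd Sunday of December 1997: 1997-12-14.
January 1998 — 2nd Sunday is 1998-01-11.

1997-11-09, 1997-12-14, 1998-01-11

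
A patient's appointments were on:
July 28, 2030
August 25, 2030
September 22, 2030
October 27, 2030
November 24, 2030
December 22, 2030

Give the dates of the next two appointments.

All dates are Sundays, 28, 28, 35, 28, 28 days apart.
Specifically, the 4th Sunday of each month.
January 2031 — 4th Sunday is January 26, 2031.
4th Sunday of February 2031: February 23, 2031.

January 26, 2031; February 23, 2031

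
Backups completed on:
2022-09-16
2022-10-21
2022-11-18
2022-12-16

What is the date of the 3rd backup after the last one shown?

2023-03-17

Gaps: 35, 28, 28 days — a mix of 28 and 35. Every date is a Friday.
Each is the 3rd Friday of its month.
January 2023 — 3rd Friday is 2023-01-20.
3rd Friday of February 2023: 2023-02-17.
March 2023 — 3rd Friday is 2023-03-17.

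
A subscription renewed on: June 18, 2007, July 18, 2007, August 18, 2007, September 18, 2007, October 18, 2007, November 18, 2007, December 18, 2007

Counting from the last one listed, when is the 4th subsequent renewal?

The day-of-month is always 18 (30, 31, 31, 30, 31, 30 days between events).
So this recurs on the 18th of each month.
January 2008: January 18, 2008.
February 2008: February 18, 2008.
Next: March 2008 → March 18, 2008.
Next: April 2008 → April 18, 2008.

April 18, 2008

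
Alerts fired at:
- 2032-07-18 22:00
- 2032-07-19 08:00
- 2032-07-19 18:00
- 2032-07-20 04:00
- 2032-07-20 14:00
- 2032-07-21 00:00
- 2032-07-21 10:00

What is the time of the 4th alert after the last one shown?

2032-07-23 02:00

Gaps: 10, 10, 10, 10, 10, 10 hours — each event is 10 hours after the previous one.
2032-07-21 10:00 + 10 h = 2032-07-21 20:00.
2032-07-21 20:00 + 10 h = 2032-07-22 06:00.
2032-07-22 06:00 + 10 h = 2032-07-22 16:00.
2032-07-22 16:00 + 10 h = 2032-07-23 02:00.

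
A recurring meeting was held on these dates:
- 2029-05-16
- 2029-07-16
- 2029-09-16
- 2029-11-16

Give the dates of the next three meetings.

Gaps: 61, 62, 61 days — not constant. Every event is on the 16th of the month.
Pattern: the 16th of every 2 months.
January 2030: 2030-01-16.
Next: March 2030 → 2030-03-16.
May 2030: 2030-05-16.

2030-01-16, 2030-03-16, 2030-05-16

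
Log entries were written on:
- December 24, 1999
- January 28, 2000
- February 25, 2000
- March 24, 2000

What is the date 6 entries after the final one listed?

September 22, 2000

All dates are Fridays, 35, 28, 28 days apart.
Specifically, the 4th Friday of each month.
4th Friday of April 2000: April 28, 2000.
May 2000 — 4th Friday is May 26, 2000.
4th Friday of June 2000: June 23, 2000.
July 2000 — 4th Friday is July 28, 2000.
4th Friday of August 2000: August 25, 2000.
4th Friday of September 2000: September 22, 2000.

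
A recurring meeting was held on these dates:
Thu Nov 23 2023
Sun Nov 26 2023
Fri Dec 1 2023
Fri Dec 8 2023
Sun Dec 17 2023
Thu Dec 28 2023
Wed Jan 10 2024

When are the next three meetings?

Intervals are 3, 5, 7, 9, 11, 13 days — an arithmetic progression with common difference 2.
Next gap: 15 days. Wed Jan 10 2024 + 15 days = Thu Jan 25 2024.
Next gap: 17 days. Thu Jan 25 2024 + 17 days = Sun Feb 11 2024.
Next gap: 19 days. Sun Feb 11 2024 + 19 days = Fri Mar 1 2024.

Thu Jan 25 2024, Sun Feb 11 2024, Fri Mar 1 2024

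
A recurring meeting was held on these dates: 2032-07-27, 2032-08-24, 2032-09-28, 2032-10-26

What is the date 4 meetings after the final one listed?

2033-02-22

All dates are Tuesdays, 28, 35, 28 days apart.
Specifically, the 4th Tuesday of each month.
November 2032 — 4th Tuesday is 2032-11-23.
December 2032 — 4th Tuesday is 2032-12-28.
4th Tuesday of January 2033: 2033-01-25.
February 2033 — 4th Tuesday is 2033-02-22.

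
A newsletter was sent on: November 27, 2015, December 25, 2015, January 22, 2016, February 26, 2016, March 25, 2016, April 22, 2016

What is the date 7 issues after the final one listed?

November 25, 2016

Gaps: 28, 28, 35, 28, 28 days — a mix of 28 and 35. Every date is a Friday.
Each is the 4th Friday of its month.
4th Friday of May 2016: May 27, 2016.
4th Friday of June 2016: June 24, 2016.
July 2016 — 4th Friday is July 22, 2016.
August 2016 — 4th Friday is August 26, 2016.
September 2016 — 4th Friday is September 23, 2016.
4th Friday of October 2016: October 28, 2016.
November 2016 — 4th Friday is November 25, 2016.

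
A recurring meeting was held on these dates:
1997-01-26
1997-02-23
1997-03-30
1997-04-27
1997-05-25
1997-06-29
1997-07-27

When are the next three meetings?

Every date is a Sunday; gaps 28, 35, 28, 28, 35, 28 days.
Each is the last Sunday of its month (at least one falls on the 29th or later, ruling out '4th Sunday').
Last Sunday of August 1997: 1997-08-31.
September 1997 ends with Sunday 1997-09-28.
October 1997 ends with Sunday 1997-10-26.

1997-08-31, 1997-09-28, 1997-10-26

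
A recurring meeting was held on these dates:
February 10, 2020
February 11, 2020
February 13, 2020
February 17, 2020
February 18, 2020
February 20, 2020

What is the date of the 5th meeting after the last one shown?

Every event lands on a Monday or Tuesday or Thursday (gaps cycle 1, 2, 4, 1, 2).
So the schedule is: every Monday, Tuesday and Thursday.
The following Monday is February 24, 2020.
The following Tuesday is February 25, 2020.
The following Thursday is February 27, 2020.
The following Monday is March 2, 2020.
Next Tuesday: March 3, 2020.

March 3, 2020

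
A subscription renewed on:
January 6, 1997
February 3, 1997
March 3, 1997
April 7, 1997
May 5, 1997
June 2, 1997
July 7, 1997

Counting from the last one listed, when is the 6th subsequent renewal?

January 5, 1998

All dates are Mondays, 28, 28, 35, 28, 28, 35 days apart.
Specifically, the 1st Monday of each month.
August 1997 — 1st Monday is August 4, 1997.
1st Monday of September 1997: September 1, 1997.
1st Monday of October 1997: October 6, 1997.
1st Monday of November 1997: November 3, 1997.
1st Monday of December 1997: December 1, 1997.
1st Monday of January 1998: January 5, 1998.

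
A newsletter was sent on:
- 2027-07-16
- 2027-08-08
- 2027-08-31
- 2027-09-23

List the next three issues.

The spacing is 23, 23, 23 days — always 23 days.
2027-09-23 + 23 days = 2027-10-16.
2027-10-16 + 23 days = 2027-11-08.
2027-11-08 + 23 days = 2027-12-01.

2027-10-16, 2027-11-08, 2027-12-01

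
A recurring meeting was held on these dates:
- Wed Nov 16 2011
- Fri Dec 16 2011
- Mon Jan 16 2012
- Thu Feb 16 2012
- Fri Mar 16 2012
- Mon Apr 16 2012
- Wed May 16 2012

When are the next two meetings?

Each date is the 16th; the gaps (30, 31, 31, 29, 31, 30) track the month lengths.
The rule is the 16th of each month.
June 2012: Sat Jun 16 2012.
July 2012: Mon Jul 16 2012.

Sat Jun 16 2012, Mon Jul 16 2012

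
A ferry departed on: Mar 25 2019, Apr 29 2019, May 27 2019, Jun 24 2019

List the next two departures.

These are Mondays with 35, 28, 28-day gaps.
Each is the final Monday of its month — Apr 29 2019 is past the 28th, so '4th Monday' doesn't fit.
Last Monday of July 2019: Jul 29 2019.
Last Monday of August 2019: Aug 26 2019.

Jul 29 2019, Aug 26 2019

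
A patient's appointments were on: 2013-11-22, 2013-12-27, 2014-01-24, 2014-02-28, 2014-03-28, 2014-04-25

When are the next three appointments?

2014-05-23, 2014-06-27, 2014-07-25

Gaps: 35, 28, 35, 28, 28 days — a mix of 28 and 35. Every date is a Friday.
Each is the 4th Friday of its month.
4th Friday of May 2014: 2014-05-23.
4th Friday of June 2014: 2014-06-27.
July 2014 — 4th Friday is 2014-07-25.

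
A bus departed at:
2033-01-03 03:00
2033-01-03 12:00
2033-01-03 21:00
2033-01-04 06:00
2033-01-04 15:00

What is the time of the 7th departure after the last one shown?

2033-01-07 06:00

The interval is a steady 9 hours (9, 9, 9, 9).
2033-01-04 15:00 + 9 h = 2033-01-05 00:00.
2033-01-05 00:00 + 9 h = 2033-01-05 09:00.
2033-01-05 09:00 + 9 h = 2033-01-05 18:00.
2033-01-05 18:00 + 9 h = 2033-01-06 03:00.
2033-01-06 03:00 + 9 h = 2033-01-06 12:00.
2033-01-06 12:00 + 9 h = 2033-01-06 21:00.
2033-01-06 21:00 + 9 h = 2033-01-07 06:00.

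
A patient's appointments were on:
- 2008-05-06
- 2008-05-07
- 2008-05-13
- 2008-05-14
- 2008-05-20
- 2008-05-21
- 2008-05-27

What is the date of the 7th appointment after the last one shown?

Every event lands on a Tuesday or Wednesday (gaps cycle 1, 6, 1, 6, 1, 6).
So the schedule is: every Tuesday and Wednesday.
Next Wednesday: 2008-05-28.
The following Tuesday is 2008-06-03.
The following Wednesday is 2008-06-04.
The following Tuesday is 2008-06-10.
Next Wednesday: 2008-06-11.
Next Tuesday: 2008-06-17.
The following Wednesday is 2008-06-18.

2008-06-18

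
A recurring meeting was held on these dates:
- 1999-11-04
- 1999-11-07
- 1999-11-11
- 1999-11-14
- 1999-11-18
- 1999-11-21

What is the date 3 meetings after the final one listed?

1999-12-02

Gaps: 3, 4, 3, 4, 3 days — not constant, but cyclic with period 2.
The events fall on every Thursday and Sunday.
Next Thursday: 1999-11-25.
The following Sunday is 1999-11-28.
The following Thursday is 1999-12-02.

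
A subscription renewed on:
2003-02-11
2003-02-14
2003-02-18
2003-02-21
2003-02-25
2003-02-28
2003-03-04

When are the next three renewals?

Gaps: 3, 4, 3, 4, 3, 4 days — not constant, but cyclic with period 2.
The events fall on every Tuesday and Friday.
Next Friday: 2003-03-07.
Next Tuesday: 2003-03-11.
Next Friday: 2003-03-14.

2003-03-07, 2003-03-11, 2003-03-14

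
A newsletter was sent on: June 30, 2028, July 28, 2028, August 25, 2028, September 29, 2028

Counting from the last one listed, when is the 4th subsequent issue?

January 26, 2029

Every date is a Friday; gaps 28, 28, 35 days.
Each is the last Friday of its month (at least one falls on the 29th or later, ruling out '4th Friday').
October 2028 ends with Friday October 27, 2028.
Last Friday of November 2028: November 24, 2028.
December 2028 ends with Friday December 29, 2028.
Last Friday of January 2029: January 26, 2029.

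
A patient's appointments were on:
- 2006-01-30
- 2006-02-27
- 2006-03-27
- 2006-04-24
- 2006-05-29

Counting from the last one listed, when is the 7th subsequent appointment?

2006-12-25

These are Mondays with 28, 28, 28, 35-day gaps.
Each is the final Monday of its month — 2006-01-30 is past the 28th, so '4th Monday' doesn't fit.
June 2006 ends with Monday 2006-06-26.
Last Monday of July 2006: 2006-07-31.
Last Monday of August 2006: 2006-08-28.
Last Monday of September 2006: 2006-09-25.
Last Monday of October 2006: 2006-10-30.
Last Monday of November 2006: 2006-11-27.
Last Monday of December 2006: 2006-12-25.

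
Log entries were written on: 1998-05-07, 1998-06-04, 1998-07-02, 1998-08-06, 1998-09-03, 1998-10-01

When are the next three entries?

Gaps: 28, 28, 35, 28, 28 days — a mix of 28 and 35. Every date is a Thursday.
Each is the 1st Thursday of its month.
November 1998 — 1st Thursday is 1998-11-05.
December 1998 — 1st Thursday is 1998-12-03.
January 1999 — 1st Thursday is 1999-01-07.

1998-11-05, 1998-12-03, 1999-01-07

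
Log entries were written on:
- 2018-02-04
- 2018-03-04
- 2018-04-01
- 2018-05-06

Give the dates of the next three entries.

2018-06-03, 2018-07-01, 2018-08-05

All dates are Sundays, 28, 28, 35 days apart.
Specifically, the 1st Sunday of each month.
June 2018 — 1st Sunday is 2018-06-03.
1st Sunday of July 2018: 2018-07-01.
1st Sunday of August 2018: 2018-08-05.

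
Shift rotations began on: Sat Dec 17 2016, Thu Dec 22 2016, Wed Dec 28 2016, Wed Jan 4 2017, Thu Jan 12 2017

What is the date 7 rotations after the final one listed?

Intervals are 5, 6, 7, 8 days — an arithmetic progression with common difference 1.
Next gap: 9 days. Thu Jan 12 2017 + 9 days = Sat Jan 21 2017.
Next gap: 10 days. Sat Jan 21 2017 + 10 days = Tue Jan 31 2017.
Next gap: 11 days. Tue Jan 31 2017 + 11 days = Sat Feb 11 2017.
Next gap: 12 days. Sat Feb 11 2017 + 12 days = Thu Feb 23 2017.
Next gap: 13 days. Thu Feb 23 2017 + 13 days = Wed Mar 8 2017.
Next gap: 14 days. Wed Mar 8 2017 + 14 days = Wed Mar 22 2017.
Next gap: 15 days. Wed Mar 22 2017 + 15 days = Thu Apr 6 2017.

Thu Apr 6 2017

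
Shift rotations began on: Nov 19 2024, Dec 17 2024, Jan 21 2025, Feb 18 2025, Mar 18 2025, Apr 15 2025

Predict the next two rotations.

May 20 2025, Jun 17 2025

Gaps: 28, 35, 28, 28, 28 days — a mix of 28 and 35. Every date is a Tuesday.
Each is the 3rd Tuesday of its month.
May 2025 — 3rd Tuesday is May 20 2025.
June 2025 — 3rd Tuesday is Jun 17 2025.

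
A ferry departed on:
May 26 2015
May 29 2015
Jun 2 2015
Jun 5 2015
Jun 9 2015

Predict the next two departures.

Jun 12 2015, Jun 16 2015

Gaps: 3, 4, 3, 4 days — not constant, but cyclic with period 2.
The events fall on every Tuesday and Friday.
The following Friday is Jun 12 2015.
The following Tuesday is Jun 16 2015.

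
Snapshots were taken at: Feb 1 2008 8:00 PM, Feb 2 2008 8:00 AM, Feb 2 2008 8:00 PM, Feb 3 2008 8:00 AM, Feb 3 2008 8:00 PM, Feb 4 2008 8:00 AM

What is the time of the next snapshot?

Spacing: 12, 12, 12, 12, 12 h — constant 12 h.
Feb 4 2008 8:00 AM + 12 h = Feb 4 2008 8:00 PM.

Feb 4 2008 8:00 PM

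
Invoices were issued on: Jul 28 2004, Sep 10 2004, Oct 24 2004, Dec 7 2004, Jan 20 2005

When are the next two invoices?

Gaps between consecutive events: 44, 44, 44, 44 days — a constant 44-day interval.
Jan 20 2005 + 44 days = Mar 5 2005.
Mar 5 2005 + 44 days = Apr 18 2005.

Mar 5 2005, Apr 18 2005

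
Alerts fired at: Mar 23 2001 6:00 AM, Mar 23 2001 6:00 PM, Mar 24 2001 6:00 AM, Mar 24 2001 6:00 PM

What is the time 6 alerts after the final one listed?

Mar 27 2001 6:00 PM

Gaps: 12, 12, 12 hours — each event is 12 hours after the previous one.
Mar 24 2001 6:00 PM + 12 h = Mar 25 2001 6:00 AM.
Mar 25 2001 6:00 AM + 12 h = Mar 25 2001 6:00 PM.
Mar 25 2001 6:00 PM + 12 h = Mar 26 2001 6:00 AM.
Mar 26 2001 6:00 AM + 12 h = Mar 26 2001 6:00 PM.
Mar 26 2001 6:00 PM + 12 h = Mar 27 2001 6:00 AM.
Mar 27 2001 6:00 AM + 12 h = Mar 27 2001 6:00 PM.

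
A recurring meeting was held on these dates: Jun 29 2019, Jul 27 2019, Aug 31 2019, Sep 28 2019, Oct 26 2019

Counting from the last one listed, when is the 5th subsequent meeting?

Mar 28 2020

These are Saturdays with 28, 35, 28, 28-day gaps.
Each is the final Saturday of its month — Jun 29 2019 is past the 28th, so '4th Saturday' doesn't fit.
Last Saturday of November 2019: Nov 30 2019.
December 2019 ends with Saturday Dec 28 2019.
Last Saturday of January 2020: Jan 25 2020.
February 2020 ends with Saturday Feb 29 2020.
Last Saturday of March 2020: Mar 28 2020.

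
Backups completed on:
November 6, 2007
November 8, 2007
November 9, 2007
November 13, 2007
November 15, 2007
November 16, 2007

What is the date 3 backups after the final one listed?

November 23, 2007

The gap pattern 2, 1, 4, 2, 1 repeats every 3 events.
These are the Tuesdays, Thursdays and Fridays of each week.
Next Tuesday: November 20, 2007.
The following Thursday is November 22, 2007.
Next Friday: November 23, 2007.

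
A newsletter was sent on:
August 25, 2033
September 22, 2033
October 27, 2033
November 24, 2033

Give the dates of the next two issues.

December 22, 2033; January 26, 2034

All dates are Thursdays, 28, 35, 28 days apart.
Specifically, the 4th Thursday of each month.
4th Thursday of December 2033: December 22, 2033.
January 2034 — 4th Thursday is January 26, 2034.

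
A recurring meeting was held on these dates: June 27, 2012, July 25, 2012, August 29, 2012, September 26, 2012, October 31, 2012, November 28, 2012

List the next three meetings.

Every date is a Wednesday; gaps 28, 35, 28, 35, 28 days.
Each is the last Wednesday of its month (at least one falls on the 29th or later, ruling out '4th Wednesday').
December 2012 ends with Wednesday December 26, 2012.
January 2013 ends with Wednesday January 30, 2013.
Last Wednesday of February 2013: February 27, 2013.

December 26, 2012; January 30, 2013; February 27, 2013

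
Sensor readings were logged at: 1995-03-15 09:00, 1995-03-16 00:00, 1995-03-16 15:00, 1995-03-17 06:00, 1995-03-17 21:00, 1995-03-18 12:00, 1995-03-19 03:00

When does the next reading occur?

Gaps: 15, 15, 15, 15, 15, 15 hours — each event is 15 hours after the previous one.
1995-03-19 03:00 + 15 h = 1995-03-19 18:00.

1995-03-19 18:00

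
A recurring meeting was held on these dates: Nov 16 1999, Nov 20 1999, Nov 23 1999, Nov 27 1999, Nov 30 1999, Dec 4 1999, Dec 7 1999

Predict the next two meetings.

Gaps: 4, 3, 4, 3, 4, 3 days — not constant, but cyclic with period 2.
The events fall on every Tuesday and Saturday.
The following Saturday is Dec 11 1999.
Next Tuesday: Dec 14 1999.

Dec 11 1999, Dec 14 1999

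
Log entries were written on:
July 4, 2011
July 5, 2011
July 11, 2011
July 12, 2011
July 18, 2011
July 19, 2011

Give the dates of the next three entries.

Every event lands on a Monday or Tuesday (gaps cycle 1, 6, 1, 6, 1).
So the schedule is: every Monday and Tuesday.
Next Monday: July 25, 2011.
The following Tuesday is July 26, 2011.
The following Monday is August 1, 2011.

July 25, 2011; July 26, 2011; August 1, 2011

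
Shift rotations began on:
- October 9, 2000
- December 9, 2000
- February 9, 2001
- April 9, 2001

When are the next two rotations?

June 9, 2001; August 9, 2001

The day-of-month is always 9 (61, 62, 59 days between events).
So this recurs on the 9th of every 2 months.
Next: June 2001 → June 9, 2001.
August 2001: August 9, 2001.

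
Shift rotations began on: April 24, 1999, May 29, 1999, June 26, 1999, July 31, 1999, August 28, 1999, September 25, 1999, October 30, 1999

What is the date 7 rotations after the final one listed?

These are Saturdays with 35, 28, 35, 28, 28, 35-day gaps.
Each is the final Saturday of its month — May 29, 1999 is past the 28th, so '4th Saturday' doesn't fit.
Last Saturday of November 1999: November 27, 1999.
December 1999 ends with Saturday December 25, 1999.
Last Saturday of January 2000: January 29, 2000.
February 2000 ends with Saturday February 26, 2000.
March 2000 ends with Saturday March 25, 2000.
April 2000 ends with Saturday April 29, 2000.
Last Saturday of May 2000: May 27, 2000.

May 27, 2000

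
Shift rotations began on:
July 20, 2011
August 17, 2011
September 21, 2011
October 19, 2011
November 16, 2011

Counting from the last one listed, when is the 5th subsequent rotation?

These are Wednesdays at 28- or 35-day spacing (28, 35, 28, 28).
The pattern: 3rd Wednesday of the month.
December 2011 — 3rd Wednesday is December 21, 2011.
January 2012 — 3rd Wednesday is January 18, 2012.
3rd Wednesday of February 2012: February 15, 2012.
March 2012 — 3rd Wednesday is March 21, 2012.
3rd Wednesday of April 2012: April 18, 2012.

April 18, 2012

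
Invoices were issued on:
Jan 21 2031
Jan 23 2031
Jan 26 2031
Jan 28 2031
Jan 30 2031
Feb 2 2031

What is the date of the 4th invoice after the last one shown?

The gap pattern 2, 3, 2, 2, 3 repeats every 3 events.
These are the Tuesdays, Thursdays and Sundays of each week.
The following Tuesday is Feb 4 2031.
Next Thursday: Feb 6 2031.
The following Sunday is Feb 9 2031.
The following Tuesday is Feb 11 2031.

Feb 11 2031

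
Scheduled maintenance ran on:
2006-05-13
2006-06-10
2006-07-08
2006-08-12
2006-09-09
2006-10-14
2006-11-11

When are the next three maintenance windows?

Gaps: 28, 28, 35, 28, 35, 28 days — a mix of 28 and 35. Every date is a Saturday.
Each is the 2nd Saturday of its month.
December 2006 — 2nd Saturday is 2006-12-09.
January 2007 — 2nd Saturday is 2007-01-13.
2nd Saturday of February 2007: 2007-02-10.

2006-12-09, 2007-01-13, 2007-02-10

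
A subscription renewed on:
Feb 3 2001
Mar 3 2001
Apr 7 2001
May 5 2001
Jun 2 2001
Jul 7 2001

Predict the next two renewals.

These are Saturdays at 28- or 35-day spacing (28, 35, 28, 28, 35).
The pattern: 1st Saturday of the month.
August 2001 — 1st Saturday is Aug 4 2001.
September 2001 — 1st Saturday is Sep 1 2001.

Aug 4 2001, Sep 1 2001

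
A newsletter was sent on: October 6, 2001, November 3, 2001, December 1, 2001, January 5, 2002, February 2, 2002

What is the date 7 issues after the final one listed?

September 7, 2002

All dates are Saturdays, 28, 28, 35, 28 days apart.
Specifically, the 1st Saturday of each month.
March 2002 — 1st Saturday is March 2, 2002.
1st Saturday of April 2002: April 6, 2002.
May 2002 — 1st Saturday is May 4, 2002.
1st Saturday of June 2002: June 1, 2002.
July 2002 — 1st Saturday is July 6, 2002.
August 2002 — 1st Saturday is August 3, 2002.
1st Saturday of September 2002: September 7, 2002.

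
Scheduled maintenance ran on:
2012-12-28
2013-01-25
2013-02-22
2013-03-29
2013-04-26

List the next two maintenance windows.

These are Fridays with 28, 28, 35, 28-day gaps.
Each is the final Friday of its month — 2013-03-29 is past the 28th, so '4th Friday' doesn't fit.
May 2013 ends with Friday 2013-05-31.
Last Friday of June 2013: 2013-06-28.

2013-05-31, 2013-06-28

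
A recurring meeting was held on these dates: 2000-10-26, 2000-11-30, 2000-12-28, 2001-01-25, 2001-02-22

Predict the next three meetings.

All Thursdays; the gaps (35, 28, 28, 28) vary with month length.
This is the last Thursday of each month.
March 2001 ends with Thursday 2001-03-29.
Last Thursday of April 2001: 2001-04-26.
May 2001 ends with Thursday 2001-05-31.

2001-03-29, 2001-04-26, 2001-05-31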